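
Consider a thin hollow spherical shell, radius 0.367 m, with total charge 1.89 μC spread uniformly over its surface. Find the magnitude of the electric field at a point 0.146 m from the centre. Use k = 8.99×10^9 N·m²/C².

Take a concentric spherical Gaussian surface of radius r = 0.146 m (inside the shell, r < 0.367 m).
No charge lies within this surface, so Q_enc = 0 and Gauss's law gives E·4πr² = 0 ⇒ E = 0.

E = 0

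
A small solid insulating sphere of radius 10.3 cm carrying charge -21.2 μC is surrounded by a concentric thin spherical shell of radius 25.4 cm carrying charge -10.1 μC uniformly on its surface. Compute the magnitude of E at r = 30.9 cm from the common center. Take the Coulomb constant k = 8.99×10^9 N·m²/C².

|E| ≈ 2.95×10^6 N/C

Take a concentric spherical Gaussian surface of radius r = 30.9 cm (r > 25.4 cm, enclosing both).
Q_enc = (-21.2 μC) + (-10.1 μC) = -3.13e-5 C.
By Gauss's law, ∮E·dA = E·4πr² = Q_enc/ε₀.
E = k|Q_enc|/r² = (8.99×10^9)(3.13×10^-5)/(0.309)² = 2.95×10^6 N/C.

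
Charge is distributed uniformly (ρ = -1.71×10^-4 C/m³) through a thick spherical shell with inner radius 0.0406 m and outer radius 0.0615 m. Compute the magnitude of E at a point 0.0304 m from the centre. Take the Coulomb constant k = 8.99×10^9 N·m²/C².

Take a concentric spherical Gaussian surface of radius r = 0.0304 m (r < 0.0406 m, inside the empty cavity).
No charge is enclosed, so by Gauss's law E·4πr² = 0 ⇒ E = 0.

E = 0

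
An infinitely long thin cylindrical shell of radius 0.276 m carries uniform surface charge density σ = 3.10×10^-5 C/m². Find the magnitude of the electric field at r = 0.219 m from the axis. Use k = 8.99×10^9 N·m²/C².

Choose a coaxial cylinder of radius r = 0.219 m (arbitrary length L) as the Gaussian surface (r < 0.276 m, inside the shell).
All the surface charge lies outside this cylinder: Q_enc = 0, hence E = 0.

|E| = 0 N/C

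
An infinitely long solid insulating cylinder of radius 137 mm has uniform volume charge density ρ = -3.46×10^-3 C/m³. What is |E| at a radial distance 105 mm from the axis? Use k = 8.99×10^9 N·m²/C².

Coaxial Gaussian cylinder, radius r = 105 mm, length L (r < R).
Enclosed charge per unit length: λ_enc = ρ·πr² = (-3.46×10^-3)π(0.105)² = -1.198×10^-4 C/m.
Since E is radial and uniform over the curved surface, Φ = E·2πrL = Q_enc/ε₀ = λ_enc L/ε₀.
E = 2k|λ_enc|/r = 2(8.99×10^9)(1.198×10^-4)/(0.105) = 2.05e7 N/C.

E = 2.05×10^7 V/m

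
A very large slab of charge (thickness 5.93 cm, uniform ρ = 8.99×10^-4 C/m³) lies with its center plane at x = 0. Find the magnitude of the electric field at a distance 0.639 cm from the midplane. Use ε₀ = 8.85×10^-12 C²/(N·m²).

E ≈ 6.49×10^5 N/C

By symmetry E is perpendicular to the slab. A Gaussian pillbox from −0.639 cm to +0.639 cm (face area A) lies entirely within the slab.
Q_enc = ρ·(2x)·A and flux = 2EA, so 2EA = 2ρxA/ε₀ ⇒ E = |ρ|x/ε₀.
E = (8.99×10^-4)(0.00639)/(8.85×10^-12) = 6.49e5 N/C.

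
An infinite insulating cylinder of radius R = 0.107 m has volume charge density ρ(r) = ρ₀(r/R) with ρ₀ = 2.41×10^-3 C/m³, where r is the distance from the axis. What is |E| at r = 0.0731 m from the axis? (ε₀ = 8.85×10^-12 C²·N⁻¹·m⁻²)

By cylindrical symmetry E is radial; use a coaxial Gaussian cylinder of radius 0.0731 m and length L (r < R).
λ_enc = ∫₀^r ρ(r')·2πr' dr' = (2πρ₀/R)·r^3/3 = 1.843e-5 C/m.
Gauss's law: E·2πrL = λ_enc L/ε₀.
E = |λ_enc|/(2πε₀r) = (1.843×10^-5)/(2π·8.85×10^-12·0.0731) = 4.53×10^6 N/C.

4.53e6 N/C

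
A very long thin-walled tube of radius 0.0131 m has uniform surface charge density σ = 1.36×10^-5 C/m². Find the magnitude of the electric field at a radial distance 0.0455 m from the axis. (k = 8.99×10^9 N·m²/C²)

Take a coaxial cylindrical Gaussian surface of radius r = 0.0455 m and length L (r > 0.0131 m).
The whole shell is enclosed: λ_enc = σ·2πR = (1.36×10^-5)·2π·(0.0131) = 1.119×10^-6 C/m.
By Gauss's law (flux through the curved wall only), E·2πrL = λ_enc L/ε₀.
E = 2k|λ_enc|/r = 2(8.99×10^9)(1.119×10^-6)/(0.0455) = 4.42×10^5 N/C.

E = 4.42×10^5 N/C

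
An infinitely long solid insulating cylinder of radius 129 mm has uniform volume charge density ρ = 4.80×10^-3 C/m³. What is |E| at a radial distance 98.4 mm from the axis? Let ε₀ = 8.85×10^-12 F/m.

2.67×10^7 N/C

Choose a coaxial cylinder of radius r = 98.4 mm (arbitrary length L) as the Gaussian surface (r < R).
Enclosed charge per unit length: λ_enc = ρ·πr² = (4.80×10^-3)π(0.0984)² = 1.46×10^-4 C/m.
By Gauss's law (flux through the curved wall only), E·2πrL = λ_enc L/ε₀.
E = |λ_enc|/(2πε₀r) = (1.46×10^-4)/(2π·8.85×10^-12·0.0984) = 2.67×10^7 N/C.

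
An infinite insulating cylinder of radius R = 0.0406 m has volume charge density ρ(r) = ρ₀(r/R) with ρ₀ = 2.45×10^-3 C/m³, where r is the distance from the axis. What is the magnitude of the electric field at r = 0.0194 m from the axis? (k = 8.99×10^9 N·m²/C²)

Choose a coaxial cylinder of radius r = 0.0194 m (arbitrary length L) as the Gaussian surface (r < R).
Integrating ρ over the cross-section to radius r: λ_enc = (2πρ₀/R) ∫₀^r r'^2 dr' = 2πρ₀ r^3/(3·R) = 9.228×10^-7 C/m.
By Gauss's law (flux through the curved wall only), E·2πrL = λ_enc L/ε₀.
E = 2k|λ_enc|/r = 2(8.99×10^9)(9.228×10^-7)/(0.0194) = 8.55×10^5 N/C.

8.55×10^5 V/m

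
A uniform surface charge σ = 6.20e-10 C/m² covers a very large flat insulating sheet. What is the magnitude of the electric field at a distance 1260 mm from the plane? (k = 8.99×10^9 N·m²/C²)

E = 35 N/C

Choose a cylindrical pillbox piercing the sheet, end faces (area A) parallel to it.
Flux Φ = 2EA and Q_enc = σA, so 2EA = σA/ε₀ ⇒ E = |σ|/(2ε₀), independent of distance.
E = 2πk|σ| = 2π(8.99×10^9)(6.20×10^-10) = 35 N/C.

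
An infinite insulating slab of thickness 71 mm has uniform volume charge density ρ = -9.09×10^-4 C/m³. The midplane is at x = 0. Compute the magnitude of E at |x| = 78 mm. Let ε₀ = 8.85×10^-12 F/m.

3.65×10^6 N/C

The point |x| = 78 mm lies outside the slab (half-thickness 0.0355 m). A symmetric pillbox spanning the full slab encloses Q_enc = ρ·d·A.
Flux = 2EA ⇒ E = |ρ|d/(2ε₀), independent of distance outside.
E = (9.09×10^-4)(0.071)/(2·8.85×10^-12) = 3.65×10^6 N/C.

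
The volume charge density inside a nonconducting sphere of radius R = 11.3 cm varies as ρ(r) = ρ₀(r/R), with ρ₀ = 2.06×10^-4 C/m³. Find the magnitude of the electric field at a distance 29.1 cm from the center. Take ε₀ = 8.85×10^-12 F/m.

E = 9.92×10^4 V/m

Take a concentric spherical Gaussian surface of radius r = 29.1 cm (r > R, all charge enclosed).
Q_enc = 4π ∫₀^R ρ₀(r'/R)^1 r'² dr' = 4πρ₀R³/4 = 9.338×10^-7 C.
Applying ∮E·dA = Q_enc/ε₀ with Φ = E(4πr²):
E = |Q_enc|/(4πε₀r²) = (9.338×10^-7)/(4π·8.85×10^-12·(0.291)²) = 9.92×10^4 N/C.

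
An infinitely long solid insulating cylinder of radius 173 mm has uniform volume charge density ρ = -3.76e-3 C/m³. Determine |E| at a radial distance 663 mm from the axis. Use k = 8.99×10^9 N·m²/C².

Coaxial Gaussian cylinder, radius r = 663 mm, length L (r > 173 mm, full cross-section enclosed).
λ_enc = ρ·πR² = (-3.76e-3)π(0.173)² = -3.535×10^-4 C/m.
Since E is radial and uniform over the curved surface, Φ = E·2πrL = Q_enc/ε₀ = λ_enc L/ε₀.
E = 2k|λ_enc|/r = 2(8.99×10^9)(3.535e-4)/(0.663) = 9.59×10^6 N/C.

9.59×10^6 N/C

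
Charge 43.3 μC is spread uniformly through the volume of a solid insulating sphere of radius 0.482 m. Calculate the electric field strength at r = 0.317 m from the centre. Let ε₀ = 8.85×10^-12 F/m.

Take a concentric spherical Gaussian surface of radius r = 0.317 m (r < R).
For a uniform sphere the enclosed fraction is (r/R)³, so Q_enc = (43.3 μC)(0.317/0.482)³ = 1.232×10^-5 C.
Gauss's law: E·4πr² = Q_enc/ε₀.
E = |Q_enc|/(4πε₀r²) = (1.232×10^-5)/(4π·8.85×10^-12·(0.317)²) = 1.10×10^6 N/C.

E ≈ 1.10×10^6 V/m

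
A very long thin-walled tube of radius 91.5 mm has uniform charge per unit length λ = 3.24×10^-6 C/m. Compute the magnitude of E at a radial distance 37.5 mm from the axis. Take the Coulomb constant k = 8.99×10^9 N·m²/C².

E = 0

By cylindrical symmetry E is radial; use a coaxial Gaussian cylinder of radius 37.5 mm and length L (r < 91.5 mm, inside the shell).
No charge is enclosed, so Gauss's law gives E·2πrL = 0 ⇒ E = 0.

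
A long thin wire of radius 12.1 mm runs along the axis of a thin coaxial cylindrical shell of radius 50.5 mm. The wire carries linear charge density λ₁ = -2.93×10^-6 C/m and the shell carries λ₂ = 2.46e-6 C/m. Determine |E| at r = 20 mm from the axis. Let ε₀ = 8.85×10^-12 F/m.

|E| = 2.63e6 N/C

Take a coaxial cylindrical Gaussian surface of radius r = 20 mm and length L (between the conductors, 12.1 mm < r < 50.5 mm).
Only the inner wire is enclosed; the outer shell contributes nothing inside itself. λ_enc = λ₁ = -2.93e-6 C/m.
By Gauss's law (flux through the curved wall only), E·2πrL = λ_enc L/ε₀.
E = |λ_enc|/(2πε₀r) = (2.93×10^-6)/(2π·8.85×10^-12·0.02) = 2.63×10^6 N/C.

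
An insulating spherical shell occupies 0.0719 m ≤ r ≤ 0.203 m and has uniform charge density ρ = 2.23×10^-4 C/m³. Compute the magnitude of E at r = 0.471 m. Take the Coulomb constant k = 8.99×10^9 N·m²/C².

3.03×10^5 N/C

Use a concentric Gaussian sphere at r = 0.471 m (r > 0.203 m, enclosing the whole shell).
Q_enc = ρ·(4π/3)(b³ − a³) = (2.23×10^-4)·(4π/3)·((0.203)³ − (0.0719)³) = 7.467×10^-6 C.
Applying ∮E·dA = Q_enc/ε₀ with Φ = E(4πr²):
E = k|Q_enc|/r² = (8.99×10^9)(7.467e-6)/(0.471)² = 3.03e5 N/C.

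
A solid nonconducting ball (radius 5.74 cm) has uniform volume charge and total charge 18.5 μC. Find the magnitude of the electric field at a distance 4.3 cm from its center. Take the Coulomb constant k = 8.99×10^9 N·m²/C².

|E| = 3.78×10^7 N/C

Symmetry ⇒ E = E(r) r̂. Gaussian sphere of radius r = 4.3 cm (r < R).
For a uniform sphere the enclosed fraction is (r/R)³, so Q_enc = (18.5 μC)(0.043/0.0574)³ = 7.778×10^-6 C.
By Gauss's law, ∮E·dA = E·4πr² = Q_enc/ε₀.
E = k|Q_enc|/r² = (8.99×10^9)(7.778×10^-6)/(0.043)² = 3.78×10^7 N/C.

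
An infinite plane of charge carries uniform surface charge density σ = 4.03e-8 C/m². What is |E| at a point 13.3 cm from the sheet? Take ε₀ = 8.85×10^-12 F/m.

|E| = 2.28×10^3 N/C

The symmetry is planar: E is normal to the sheet and the same magnitude on both sides. Take a pillbox straddling the sheet with end-cap area A.
Only the two end caps contribute flux: Φ = 2EA. With Q_enc = σA, Gauss's law gives E = |σ|/(2ε₀).
E = |σ|/(2ε₀) = (4.03×10^-8)/(2·8.85×10^-12) = 2.28×10^3 N/C.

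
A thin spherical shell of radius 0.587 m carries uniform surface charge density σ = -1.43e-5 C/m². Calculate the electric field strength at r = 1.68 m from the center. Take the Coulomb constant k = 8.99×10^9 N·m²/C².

Use a concentric Gaussian sphere at r = 1.68 m (r > 0.587 m).
The entire shell is enclosed: Q_enc = σ·4πR² = (-1.43e-5)·4π·(0.587)² = -6.192×10^-5 C.
Since E is radial and uniform over the Gaussian sphere, Φ = E·4πr² = Q_enc/ε₀.
E = k|Q_enc|/r² = (8.99×10^9)(6.192×10^-5)/(1.68)² = 1.97e5 N/C.

|E| ≈ 1.97e5 N/C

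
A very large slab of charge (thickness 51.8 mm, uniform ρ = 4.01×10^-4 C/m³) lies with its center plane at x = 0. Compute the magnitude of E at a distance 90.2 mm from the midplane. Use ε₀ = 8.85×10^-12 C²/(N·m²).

E = 1.17e6 N/C

The point |x| = 90.2 mm lies outside the slab (half-thickness 0.0259 m). A symmetric pillbox spanning the full slab encloses Q_enc = ρ·d·A.
Flux = 2EA ⇒ E = |ρ|d/(2ε₀), independent of distance outside.
E = (4.01×10^-4)(0.0518)/(2·8.85×10^-12) = 1.17e6 N/C.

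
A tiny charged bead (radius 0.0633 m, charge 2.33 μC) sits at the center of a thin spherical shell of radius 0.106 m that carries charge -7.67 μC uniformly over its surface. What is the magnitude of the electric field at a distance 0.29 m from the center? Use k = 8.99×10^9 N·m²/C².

Take a concentric spherical Gaussian surface of radius r = 0.29 m (r > 0.106 m, enclosing both).
Q_enc = (2.33 μC) + (-7.67 μC) = -5.34×10^-6 C.
Gauss's law: E·4πr² = Q_enc/ε₀.
E = k|Q_enc|/r² = (8.99×10^9)(5.34e-6)/(0.29)² = 5.71e5 N/C.

E = 5.71×10^5 V/m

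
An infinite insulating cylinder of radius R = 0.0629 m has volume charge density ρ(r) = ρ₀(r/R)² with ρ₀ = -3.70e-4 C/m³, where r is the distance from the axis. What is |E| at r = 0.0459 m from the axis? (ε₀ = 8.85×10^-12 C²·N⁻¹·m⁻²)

Coaxial Gaussian cylinder, radius r = 0.0459 m, length L (r < R).
Integrating ρ over the cross-section to radius r: λ_enc = (2πρ₀/R²) ∫₀^r r'^3 dr' = 2πρ₀ r^4/(4·R²) = -6.52×10^-7 C/m.
By Gauss's law (flux through the curved wall only), E·2πrL = λ_enc L/ε₀.
E = |λ_enc|/(2πε₀r) = (6.52×10^-7)/(2π·8.85×10^-12·0.0459) = 2.55e5 N/C.

E ≈ 2.55e5 N/C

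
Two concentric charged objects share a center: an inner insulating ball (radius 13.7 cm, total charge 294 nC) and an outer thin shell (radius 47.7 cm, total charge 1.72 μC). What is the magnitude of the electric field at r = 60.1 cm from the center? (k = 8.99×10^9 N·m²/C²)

|E| ≈ 5.01×10^4 N/C

Use a concentric Gaussian sphere at r = 60.1 cm (r > 47.7 cm, enclosing both).
Q_enc = (294 nC) + (1.72 μC) = 2.014×10^-6 C.
Since E is radial and uniform over the Gaussian sphere, Φ = E·4πr² = Q_enc/ε₀.
E = k|Q_enc|/r² = (8.99×10^9)(2.014×10^-6)/(0.601)² = 5.01×10^4 N/C.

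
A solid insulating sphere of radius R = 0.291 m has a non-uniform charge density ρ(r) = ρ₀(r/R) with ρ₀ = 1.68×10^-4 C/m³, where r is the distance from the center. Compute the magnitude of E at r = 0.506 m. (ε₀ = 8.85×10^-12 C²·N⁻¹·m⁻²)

E ≈ 4.57e5 V/m

By spherical symmetry E is radial; choose a Gaussian sphere of radius r = 0.506 m (r > R, all charge enclosed).
Q_enc = 4π ∫₀^R ρ₀(r'/R)^1 r'² dr' = 4πρ₀R³/4 = 1.301×10^-5 C.
Applying ∮E·dA = Q_enc/ε₀ with Φ = E(4πr²):
E = |Q_enc|/(4πε₀r²) = (1.301×10^-5)/(4π·8.85×10^-12·(0.506)²) = 4.57×10^5 N/C.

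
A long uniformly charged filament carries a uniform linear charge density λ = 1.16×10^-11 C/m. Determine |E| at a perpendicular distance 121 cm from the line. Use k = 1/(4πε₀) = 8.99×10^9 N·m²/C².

|E| ≈ 0.172 N/C

Choose a coaxial cylinder of radius r = 121 cm (arbitrary length L) as the Gaussian surface.
Q_enc = λL, so λ_enc = 1.16×10^-11 C/m.
Applying ∮E·dA = Q_enc/ε₀ with the end caps contributing no flux:
E = 2k|λ_enc|/r = 2(8.99×10^9)(1.16×10^-11)/(1.21) = 0.172 N/C.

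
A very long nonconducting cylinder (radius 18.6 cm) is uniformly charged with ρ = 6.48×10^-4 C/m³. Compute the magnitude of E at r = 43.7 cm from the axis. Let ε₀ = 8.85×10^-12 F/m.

Choose a coaxial cylinder of radius r = 43.7 cm (arbitrary length L) as the Gaussian surface (r > 18.6 cm, full cross-section enclosed).
λ_enc = ρ·πR² = (6.48e-4)π(0.186)² = 7.043×10^-5 C/m.
Gauss's law: E·2πrL = λ_enc L/ε₀.
E = |λ_enc|/(2πε₀r) = (7.043×10^-5)/(2π·8.85×10^-12·0.437) = 2.90×10^6 N/C.

|E| = 2.90×10^6 N/C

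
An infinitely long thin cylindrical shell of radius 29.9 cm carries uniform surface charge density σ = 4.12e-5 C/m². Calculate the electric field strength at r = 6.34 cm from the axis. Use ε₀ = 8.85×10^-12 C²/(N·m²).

|E| = 0 N/C

Coaxial Gaussian cylinder, radius r = 6.34 cm, length L (r < 29.9 cm, inside the shell).
All the surface charge lies outside this cylinder: Q_enc = 0, hence E = 0.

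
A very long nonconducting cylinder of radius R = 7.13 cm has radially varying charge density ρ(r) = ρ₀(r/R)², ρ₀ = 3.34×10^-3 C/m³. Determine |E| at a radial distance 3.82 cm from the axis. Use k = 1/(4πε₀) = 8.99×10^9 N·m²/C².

By cylindrical symmetry E is radial; use a coaxial Gaussian cylinder of radius 3.82 cm and length L (r < R).
λ_enc = ∫₀^r ρ(r')·2πr' dr' = (2πρ₀/R²)·r^4/4 = 2.198×10^-6 C/m.
Since E is radial and uniform over the curved surface, Φ = E·2πrL = Q_enc/ε₀ = λ_enc L/ε₀.
E = 2k|λ_enc|/r = 2(8.99×10^9)(2.198×10^-6)/(0.0382) = 1.03×10^6 N/C.

|E| = 1.03×10^6 V/m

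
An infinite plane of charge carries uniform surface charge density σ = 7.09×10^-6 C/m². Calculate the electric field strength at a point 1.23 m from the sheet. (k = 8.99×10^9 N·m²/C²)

By planar symmetry E is perpendicular to the sheet and uniform; use a Gaussian pillbox with flat faces of area A on each side of the sheet.
Flux Φ = 2EA and Q_enc = σA, so 2EA = σA/ε₀ ⇒ E = |σ|/(2ε₀), independent of distance.
E = 2πk|σ| = 2π(8.99×10^9)(7.09×10^-6) = 4.00e5 N/C.

4.00×10^5 N/C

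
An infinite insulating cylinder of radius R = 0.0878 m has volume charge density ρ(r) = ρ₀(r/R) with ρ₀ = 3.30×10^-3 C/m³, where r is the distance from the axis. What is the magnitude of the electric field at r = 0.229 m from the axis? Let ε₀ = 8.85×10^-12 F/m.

Coaxial Gaussian cylinder, radius r = 0.229 m, length L (r > R, full charge per length enclosed).
λ_enc = 2π ∫₀^R ρ₀(r'/R)^1 r' dr' = 2πρ₀R²/3 = 5.328e-5 C/m.
By Gauss's law (flux through the curved wall only), E·2πrL = λ_enc L/ε₀.
E = |λ_enc|/(2πε₀r) = (5.328×10^-5)/(2π·8.85×10^-12·0.229) = 4.18×10^6 N/C.

|E| = 4.18e6 N/C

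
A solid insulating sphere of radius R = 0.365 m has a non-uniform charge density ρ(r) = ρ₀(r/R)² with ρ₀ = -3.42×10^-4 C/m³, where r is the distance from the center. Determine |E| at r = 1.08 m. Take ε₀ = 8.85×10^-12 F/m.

E ≈ 3.22×10^5 N/C

Symmetry ⇒ E = E(r) r̂. Gaussian sphere of radius r = 1.08 m (r > R, all charge enclosed).
Q_enc = 4π ∫₀^R ρ₀(r'/R)^2 r'² dr' = 4πρ₀R³/5 = -4.18×10^-5 C.
Since E is radial and uniform over the Gaussian sphere, Φ = E·4πr² = Q_enc/ε₀.
E = |Q_enc|/(4πε₀r²) = (4.18×10^-5)/(4π·8.85×10^-12·(1.08)²) = 3.22e5 N/C.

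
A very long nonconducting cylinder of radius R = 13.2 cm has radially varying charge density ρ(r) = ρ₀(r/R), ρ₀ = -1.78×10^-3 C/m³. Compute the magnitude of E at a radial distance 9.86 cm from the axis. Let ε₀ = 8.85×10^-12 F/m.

Coaxial Gaussian cylinder, radius r = 9.86 cm, length L (r < R).
Integrating ρ over the cross-section to radius r: λ_enc = (2πρ₀/R) ∫₀^r r'^2 dr' = 2πρ₀ r^3/(3·R) = -2.707×10^-5 C/m.
Applying ∮E·dA = Q_enc/ε₀ with the end caps contributing no flux:
E = |λ_enc|/(2πε₀r) = (2.707×10^-5)/(2π·8.85×10^-12·0.0986) = 4.94×10^6 N/C.

|E| ≈ 4.94e6 N/C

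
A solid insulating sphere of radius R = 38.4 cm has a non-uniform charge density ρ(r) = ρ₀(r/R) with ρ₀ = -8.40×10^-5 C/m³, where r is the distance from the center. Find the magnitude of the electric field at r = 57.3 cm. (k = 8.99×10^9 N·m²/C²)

Symmetry ⇒ E = E(r) r̂. Gaussian sphere of radius r = 57.3 cm (r > R, all charge enclosed).
Q_enc = 4π ∫₀^R ρ₀(r'/R)^1 r'² dr' = 4πρ₀R³/4 = -1.494×10^-5 C.
Since E is radial and uniform over the Gaussian sphere, Φ = E·4πr² = Q_enc/ε₀.
E = k|Q_enc|/r² = (8.99×10^9)(1.494×10^-5)/(0.573)² = 4.09×10^5 N/C.

4.09×10^5 N/C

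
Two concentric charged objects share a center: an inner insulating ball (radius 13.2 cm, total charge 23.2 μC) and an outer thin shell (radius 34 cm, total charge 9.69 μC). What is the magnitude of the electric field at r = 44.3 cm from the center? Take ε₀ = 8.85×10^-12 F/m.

Symmetry ⇒ E = E(r) r̂. Gaussian sphere of radius r = 44.3 cm (r > 34 cm, enclosing both).
Q_enc = (23.2 μC) + (9.69 μC) = 3.289×10^-5 C.
By Gauss's law, ∮E·dA = E·4πr² = Q_enc/ε₀.
E = |Q_enc|/(4πε₀r²) = (3.289e-5)/(4π·8.85×10^-12·(0.443)²) = 1.51×10^6 N/C.

|E| = 1.51×10^6 V/m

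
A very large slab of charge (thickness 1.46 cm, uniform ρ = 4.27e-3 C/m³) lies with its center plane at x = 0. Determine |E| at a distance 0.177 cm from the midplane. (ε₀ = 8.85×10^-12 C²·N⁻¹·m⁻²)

By symmetry E is perpendicular to the slab. A Gaussian pillbox from −0.177 cm to +0.177 cm (face area A) lies entirely within the slab.
Q_enc = ρ·(2x)·A and flux = 2EA, so 2EA = 2ρxA/ε₀ ⇒ E = |ρ|x/ε₀.
E = (4.27×10^-3)(0.00177)/(8.85×10^-12) = 8.54e5 N/C.

E = 8.54×10^5 N/C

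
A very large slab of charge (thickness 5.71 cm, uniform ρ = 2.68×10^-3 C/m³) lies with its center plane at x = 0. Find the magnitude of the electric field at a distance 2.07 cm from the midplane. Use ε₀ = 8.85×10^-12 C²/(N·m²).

By symmetry E is perpendicular to the slab. A Gaussian pillbox from −2.07 cm to +2.07 cm (face area A) lies entirely within the slab.
Q_enc = ρ·(2x)·A and flux = 2EA, so 2EA = 2ρxA/ε₀ ⇒ E = |ρ|x/ε₀.
E = (2.68e-3)(0.0207)/(8.85×10^-12) = 6.27×10^6 N/C.

6.27×10^6 N/C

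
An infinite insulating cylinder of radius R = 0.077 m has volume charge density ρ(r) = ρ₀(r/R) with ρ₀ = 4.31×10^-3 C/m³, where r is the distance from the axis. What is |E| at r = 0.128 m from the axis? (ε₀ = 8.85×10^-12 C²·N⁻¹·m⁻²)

Take a coaxial cylindrical Gaussian surface of radius r = 0.128 m and length L (r > R, full charge per length enclosed).
λ_enc = 2π ∫₀^R ρ₀(r'/R)^1 r' dr' = 2πρ₀R²/3 = 5.352×10^-5 C/m.
Applying ∮E·dA = Q_enc/ε₀ with the end caps contributing no flux:
E = |λ_enc|/(2πε₀r) = (5.352×10^-5)/(2π·8.85×10^-12·0.128) = 7.52×10^6 N/C.

|E| = 7.52×10^6 V/m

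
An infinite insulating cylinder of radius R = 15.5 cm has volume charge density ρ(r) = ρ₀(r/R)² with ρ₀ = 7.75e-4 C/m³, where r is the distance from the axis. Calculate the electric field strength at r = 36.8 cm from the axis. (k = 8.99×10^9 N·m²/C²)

Choose a coaxial cylinder of radius r = 36.8 cm (arbitrary length L) as the Gaussian surface (r > R, full charge per length enclosed).
λ_enc = 2π ∫₀^R ρ₀(r'/R)^2 r' dr' = 2πρ₀R²/4 = 2.925×10^-5 C/m.
Since E is radial and uniform over the curved surface, Φ = E·2πrL = Q_enc/ε₀ = λ_enc L/ε₀.
E = 2k|λ_enc|/r = 2(8.99×10^9)(2.925×10^-5)/(0.368) = 1.43×10^6 N/C.

1.43×10^6 N/C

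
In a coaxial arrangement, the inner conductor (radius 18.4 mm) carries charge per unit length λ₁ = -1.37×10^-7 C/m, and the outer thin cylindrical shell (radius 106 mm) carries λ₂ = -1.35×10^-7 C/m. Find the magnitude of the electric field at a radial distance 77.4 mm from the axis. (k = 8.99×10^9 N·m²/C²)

Coaxial Gaussian cylinder, radius r = 77.4 mm, length L (between the conductors, 18.4 mm < r < 106 mm).
The shell at 106 mm lies outside the Gaussian surface, so λ_enc = λ₁ = -1.37e-7 C/m.
Applying ∮E·dA = Q_enc/ε₀ with the end caps contributing no flux:
E = 2k|λ_enc|/r = 2(8.99×10^9)(1.37×10^-7)/(0.0774) = 3.18×10^4 N/C.

|E| = 3.18×10^4 N/C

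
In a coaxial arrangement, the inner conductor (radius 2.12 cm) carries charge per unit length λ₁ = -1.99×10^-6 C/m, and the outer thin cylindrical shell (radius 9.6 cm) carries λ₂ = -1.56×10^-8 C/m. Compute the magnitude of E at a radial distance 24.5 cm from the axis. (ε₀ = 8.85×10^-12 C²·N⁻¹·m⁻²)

Choose a coaxial cylinder of radius r = 24.5 cm (arbitrary length L) as the Gaussian surface (r > 9.6 cm, enclosing both).
λ_enc = λ₁ + λ₂ = (-1.99×10^-6) + (-1.56e-8) = -2.006e-6 C/m.
Since E is radial and uniform over the curved surface, Φ = E·2πrL = Q_enc/ε₀ = λ_enc L/ε₀.
E = |λ_enc|/(2πε₀r) = (2.006e-6)/(2π·8.85×10^-12·0.245) = 1.47×10^5 N/C.

E = 1.47e5 V/m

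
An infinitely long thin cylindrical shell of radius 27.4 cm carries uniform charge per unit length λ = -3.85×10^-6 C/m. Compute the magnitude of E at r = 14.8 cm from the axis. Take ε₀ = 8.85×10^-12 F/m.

E = 0

Coaxial Gaussian cylinder, radius r = 14.8 cm, length L (r < 27.4 cm, inside the shell).
No charge is enclosed, so Gauss's law gives E·2πrL = 0 ⇒ E = 0.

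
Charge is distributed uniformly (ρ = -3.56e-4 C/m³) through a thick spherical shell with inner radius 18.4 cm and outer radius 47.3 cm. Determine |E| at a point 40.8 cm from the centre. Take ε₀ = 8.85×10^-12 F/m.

4.97×10^6 V/m

Take a concentric spherical Gaussian surface of radius r = 40.8 cm (within the shell material, 18.4 cm < r < 47.3 cm).
Enclosed charge is the volume from a to r: Q_enc = (4π/3)ρ(r³ − a³) = -9.199×10^-5 C.
Applying ∮E·dA = Q_enc/ε₀ with Φ = E(4πr²):
E = |Q_enc|/(4πε₀r²) = (9.199×10^-5)/(4π·8.85×10^-12·(0.408)²) = 4.97e6 N/C.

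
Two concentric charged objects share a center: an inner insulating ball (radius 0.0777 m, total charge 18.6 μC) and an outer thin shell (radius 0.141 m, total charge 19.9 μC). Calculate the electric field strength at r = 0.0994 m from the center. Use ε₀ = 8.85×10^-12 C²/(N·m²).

1.69×10^7 N/C

By spherical symmetry E is radial; choose a Gaussian sphere of radius r = 0.0994 m (between the bodies, 0.0777 m < r < 0.141 m).
Only the inner charge is enclosed; the outer shell contributes nothing inside itself. Q_enc = 18.6 μC = 1.86×10^-5 C.
By Gauss's law, ∮E·dA = E·4πr² = Q_enc/ε₀.
E = |Q_enc|/(4πε₀r²) = (1.86×10^-5)/(4π·8.85×10^-12·(0.0994)²) = 1.69×10^7 N/C.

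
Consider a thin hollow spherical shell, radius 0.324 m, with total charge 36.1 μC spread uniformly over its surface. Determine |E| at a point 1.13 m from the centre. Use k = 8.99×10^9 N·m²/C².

Symmetry ⇒ E = E(r) r̂. Gaussian sphere of radius r = 1.13 m (r > 0.324 m).
The entire shell is enclosed: Q_enc = 3.61e-5 C.
Gauss's law: E·4πr² = Q_enc/ε₀.
E = k|Q_enc|/r² = (8.99×10^9)(3.61e-5)/(1.13)² = 2.54×10^5 N/C.

2.54×10^5 N/C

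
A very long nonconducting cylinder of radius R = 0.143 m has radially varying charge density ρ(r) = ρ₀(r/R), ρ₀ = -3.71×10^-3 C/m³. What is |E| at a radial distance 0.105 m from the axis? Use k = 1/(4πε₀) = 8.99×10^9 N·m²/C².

|E| ≈ 1.08×10^7 V/m

Coaxial Gaussian cylinder, radius r = 0.105 m, length L (r < R).
λ_enc = ∫₀^r ρ(r')·2πr' dr' = (2πρ₀/R)·r^3/3 = -6.29e-5 C/m.
Gauss's law: E·2πrL = λ_enc L/ε₀.
E = 2k|λ_enc|/r = 2(8.99×10^9)(6.29×10^-5)/(0.105) = 1.08×10^7 N/C.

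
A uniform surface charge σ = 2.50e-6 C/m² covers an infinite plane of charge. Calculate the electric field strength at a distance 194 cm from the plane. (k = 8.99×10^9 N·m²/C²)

By planar symmetry E is perpendicular to the sheet and uniform; use a Gaussian pillbox with flat faces of area A on each side of the sheet.
Only the two end caps contribute flux: Φ = 2EA. With Q_enc = σA, Gauss's law gives E = |σ|/(2ε₀).
E = 2πk|σ| = 2π(8.99×10^9)(2.50e-6) = 1.41×10^5 N/C.

E = 1.41e5 N/C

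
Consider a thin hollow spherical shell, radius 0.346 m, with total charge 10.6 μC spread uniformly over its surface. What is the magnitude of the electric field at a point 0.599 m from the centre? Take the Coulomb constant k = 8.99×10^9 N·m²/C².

Symmetry ⇒ E = E(r) r̂. Gaussian sphere of radius r = 0.599 m (r > 0.346 m).
The entire shell is enclosed: Q_enc = 1.06×10^-5 C.
Since E is radial and uniform over the Gaussian sphere, Φ = E·4πr² = Q_enc/ε₀.
E = k|Q_enc|/r² = (8.99×10^9)(1.06×10^-5)/(0.599)² = 2.66e5 N/C.

E ≈ 2.66×10^5 V/m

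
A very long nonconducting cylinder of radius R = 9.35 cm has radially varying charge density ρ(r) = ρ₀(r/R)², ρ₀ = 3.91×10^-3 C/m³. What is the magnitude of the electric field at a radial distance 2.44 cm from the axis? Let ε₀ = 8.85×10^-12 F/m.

|E| ≈ 1.84e5 N/C

Coaxial Gaussian cylinder, radius r = 2.44 cm, length L (r < R).
Integrating ρ over the cross-section to radius r: λ_enc = (2πρ₀/R²) ∫₀^r r'^3 dr' = 2πρ₀ r^4/(4·R²) = 2.49×10^-7 C/m.
Gauss's law: E·2πrL = λ_enc L/ε₀.
E = |λ_enc|/(2πε₀r) = (2.49×10^-7)/(2π·8.85×10^-12·0.0244) = 1.84×10^5 N/C.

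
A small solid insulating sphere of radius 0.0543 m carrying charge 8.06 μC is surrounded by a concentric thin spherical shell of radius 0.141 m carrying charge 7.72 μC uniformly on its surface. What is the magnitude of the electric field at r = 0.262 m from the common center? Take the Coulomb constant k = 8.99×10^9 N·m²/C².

Take a concentric spherical Gaussian surface of radius r = 0.262 m (r > 0.141 m, enclosing both).
Q_enc = (8.06 μC) + (7.72 μC) = 1.578e-5 C.
Applying ∮E·dA = Q_enc/ε₀ with Φ = E(4πr²):
E = k|Q_enc|/r² = (8.99×10^9)(1.578e-5)/(0.262)² = 2.07×10^6 N/C.

2.07e6 V/m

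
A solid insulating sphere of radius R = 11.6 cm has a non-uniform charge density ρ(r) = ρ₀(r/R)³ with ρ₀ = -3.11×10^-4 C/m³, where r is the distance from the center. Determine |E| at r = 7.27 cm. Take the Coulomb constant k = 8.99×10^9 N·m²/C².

E ≈ 1.05×10^5 N/C

Symmetry ⇒ E = E(r) r̂. Gaussian sphere of radius r = 7.27 cm (r < R).
Q_enc = ∫₀^r ρ(r')·4πr'² dr' = (4πρ₀/R³) ∫₀^r r'^5 dr' = 4πρ₀ r^6/(6·R³) = -6.161×10^-8 C.
Applying ∮E·dA = Q_enc/ε₀ with Φ = E(4πr²):
E = k|Q_enc|/r² = (8.99×10^9)(6.161×10^-8)/(0.0727)² = 1.05×10^5 N/C.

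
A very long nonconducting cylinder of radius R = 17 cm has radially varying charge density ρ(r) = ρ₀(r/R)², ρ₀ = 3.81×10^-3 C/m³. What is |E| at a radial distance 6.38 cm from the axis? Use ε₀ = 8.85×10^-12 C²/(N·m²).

E ≈ 9.67e5 N/C

By cylindrical symmetry E is radial; use a coaxial Gaussian cylinder of radius 6.38 cm and length L (r < R).
Integrating ρ over the cross-section to radius r: λ_enc = (2πρ₀/R²) ∫₀^r r'^3 dr' = 2πρ₀ r^4/(4·R²) = 3.431×10^-6 C/m.
By Gauss's law (flux through the curved wall only), E·2πrL = λ_enc L/ε₀.
E = |λ_enc|/(2πε₀r) = (3.431×10^-6)/(2π·8.85×10^-12·0.0638) = 9.67e5 N/C.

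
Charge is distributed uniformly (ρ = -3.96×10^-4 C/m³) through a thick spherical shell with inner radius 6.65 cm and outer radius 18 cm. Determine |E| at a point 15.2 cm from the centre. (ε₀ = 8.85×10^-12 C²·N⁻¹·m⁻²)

|E| ≈ 2.08×10^6 N/C

By spherical symmetry E is radial; choose a Gaussian sphere of radius r = 15.2 cm (within the shell material, 6.65 cm < r < 18 cm).
Only the shell between 6.65 cm and r is enclosed: Q_enc = ρ·(4π/3)(r³ − a³) = (-3.96×10^-4)·(4π/3)·((0.152)³ − (0.0665)³) = -5.337×10^-6 C.
Gauss's law: E·4πr² = Q_enc/ε₀.
E = |Q_enc|/(4πε₀r²) = (5.337×10^-6)/(4π·8.85×10^-12·(0.152)²) = 2.08×10^6 N/C.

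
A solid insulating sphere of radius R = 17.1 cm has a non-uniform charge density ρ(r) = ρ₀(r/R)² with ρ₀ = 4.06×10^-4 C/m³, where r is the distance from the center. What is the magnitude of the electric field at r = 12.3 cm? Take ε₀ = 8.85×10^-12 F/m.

E = 5.84×10^5 N/C

Take a concentric spherical Gaussian surface of radius r = 12.3 cm (r < R).
Q_enc = ∫₀^r ρ(r')·4πr'² dr' = (4πρ₀/R²) ∫₀^r r'^4 dr' = 4πρ₀ r^5/(5·R²) = 9.824e-7 C.
By Gauss's law, ∮E·dA = E·4πr² = Q_enc/ε₀.
E = |Q_enc|/(4πε₀r²) = (9.824e-7)/(4π·8.85×10^-12·(0.123)²) = 5.84×10^5 N/C.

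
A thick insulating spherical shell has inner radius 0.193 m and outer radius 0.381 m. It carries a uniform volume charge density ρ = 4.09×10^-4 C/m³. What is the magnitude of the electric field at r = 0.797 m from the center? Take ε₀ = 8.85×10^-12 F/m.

Take a concentric spherical Gaussian surface of radius r = 0.797 m (r > 0.381 m, enclosing the whole shell).
Q_enc = ρ·(4π/3)(b³ − a³) = (4.09×10^-4)·(4π/3)·((0.381)³ − (0.193)³) = 8.244×10^-5 C.
Since E is radial and uniform over the Gaussian sphere, Φ = E·4πr² = Q_enc/ε₀.
E = |Q_enc|/(4πε₀r²) = (8.244e-5)/(4π·8.85×10^-12·(0.797)²) = 1.17×10^6 N/C.

1.17×10^6 N/C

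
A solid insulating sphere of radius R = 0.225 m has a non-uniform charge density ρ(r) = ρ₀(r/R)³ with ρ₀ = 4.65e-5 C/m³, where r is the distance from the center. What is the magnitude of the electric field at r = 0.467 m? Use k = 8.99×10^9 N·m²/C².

4.57×10^4 V/m

Take a concentric spherical Gaussian surface of radius r = 0.467 m (r > R, all charge enclosed).
Q_enc = 4π ∫₀^R ρ₀(r'/R)^3 r'² dr' = 4πρ₀R³/6 = 1.109e-6 C.
Applying ∮E·dA = Q_enc/ε₀ with Φ = E(4πr²):
E = k|Q_enc|/r² = (8.99×10^9)(1.109e-6)/(0.467)² = 4.57×10^4 N/C.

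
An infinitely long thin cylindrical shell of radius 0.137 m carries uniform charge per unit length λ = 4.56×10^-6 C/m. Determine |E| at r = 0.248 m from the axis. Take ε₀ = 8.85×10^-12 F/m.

Take a coaxial cylindrical Gaussian surface of radius r = 0.248 m and length L (r > 0.137 m).
The full line charge is enclosed: λ_enc = 4.56×10^-6 C/m.
Applying ∮E·dA = Q_enc/ε₀ with the end caps contributing no flux:
E = |λ_enc|/(2πε₀r) = (4.56×10^-6)/(2π·8.85×10^-12·0.248) = 3.31×10^5 N/C.

|E| ≈ 3.31e5 N/C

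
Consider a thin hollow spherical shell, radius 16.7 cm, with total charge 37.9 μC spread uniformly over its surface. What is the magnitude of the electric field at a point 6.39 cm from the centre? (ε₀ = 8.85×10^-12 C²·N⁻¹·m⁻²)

By spherical symmetry E is radial; choose a Gaussian sphere of radius r = 6.39 cm (inside the shell, r < 16.7 cm).
All the charge is outside the Gaussian surface: Q_enc = 0, hence E = 0 everywhere inside the shell.

E = 0 (no enclosed charge)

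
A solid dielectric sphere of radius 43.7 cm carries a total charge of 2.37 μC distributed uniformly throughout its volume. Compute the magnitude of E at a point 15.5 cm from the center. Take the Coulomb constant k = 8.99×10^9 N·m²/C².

Symmetry ⇒ E = E(r) r̂. Gaussian sphere of radius r = 15.5 cm (r < R).
Only the charge within r is enclosed: Q_enc = Q·(r/R)³ = (2.37 μC)·(15.5 cm/43.7 cm)³ = 1.058e-7 C.
Applying ∮E·dA = Q_enc/ε₀ with Φ = E(4πr²):
E = k|Q_enc|/r² = (8.99×10^9)(1.058×10^-7)/(0.155)² = 3.96e4 N/C.

E = 3.96e4 V/m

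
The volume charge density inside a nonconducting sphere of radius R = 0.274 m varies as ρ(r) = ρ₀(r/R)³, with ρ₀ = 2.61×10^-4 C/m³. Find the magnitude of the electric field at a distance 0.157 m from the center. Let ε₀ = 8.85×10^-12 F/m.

E = 1.45×10^5 N/C

By spherical symmetry E is radial; choose a Gaussian sphere of radius r = 0.157 m (r < R).
Integrate the density: Q_enc = 4π ∫₀^r ρ₀(r'/R)^3 r'² dr' = 4πρ₀ r^6/(6·R³) = 3.98×10^-7 C.
Gauss's law: E·4πr² = Q_enc/ε₀.
E = |Q_enc|/(4πε₀r²) = (3.98e-7)/(4π·8.85×10^-12·(0.157)²) = 1.45e5 N/C.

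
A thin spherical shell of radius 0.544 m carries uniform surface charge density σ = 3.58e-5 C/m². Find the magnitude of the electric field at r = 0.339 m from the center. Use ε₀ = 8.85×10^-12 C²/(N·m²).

E = 0

Take a concentric spherical Gaussian surface of radius r = 0.339 m (inside the shell, r < 0.544 m).
All the charge is outside the Gaussian surface: Q_enc = 0, hence E = 0 everywhere inside the shell.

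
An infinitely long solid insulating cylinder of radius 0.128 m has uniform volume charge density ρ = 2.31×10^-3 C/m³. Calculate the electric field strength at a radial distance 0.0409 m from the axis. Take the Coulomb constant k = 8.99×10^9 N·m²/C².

By cylindrical symmetry E is radial; use a coaxial Gaussian cylinder of radius 0.0409 m and length L (r < R).
Charge inside radius r per length L is ρ·πr²·L, so λ_enc = ρπr² = 1.214×10^-5 C/m.
By Gauss's law (flux through the curved wall only), E·2πrL = λ_enc L/ε₀.
E = 2k|λ_enc|/r = 2(8.99×10^9)(1.214e-5)/(0.0409) = 5.34×10^6 N/C.

E ≈ 5.34×10^6 N/C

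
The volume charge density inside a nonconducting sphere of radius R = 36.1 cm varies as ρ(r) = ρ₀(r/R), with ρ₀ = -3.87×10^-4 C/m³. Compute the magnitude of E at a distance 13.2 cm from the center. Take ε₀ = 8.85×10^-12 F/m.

Use a concentric Gaussian sphere at r = 13.2 cm (r < R).
Integrate the density: Q_enc = 4π ∫₀^r ρ₀(r'/R)^1 r'² dr' = 4πρ₀ r^4/(4·R) = -1.022e-6 C.
Gauss's law: E·4πr² = Q_enc/ε₀.
E = |Q_enc|/(4πε₀r²) = (1.022×10^-6)/(4π·8.85×10^-12·(0.132)²) = 5.28e5 N/C.

5.28e5 N/C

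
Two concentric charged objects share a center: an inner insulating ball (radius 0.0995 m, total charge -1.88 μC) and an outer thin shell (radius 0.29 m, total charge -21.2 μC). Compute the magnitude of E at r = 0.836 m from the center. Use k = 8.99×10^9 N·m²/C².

Take a concentric spherical Gaussian surface of radius r = 0.836 m (r > 0.29 m, enclosing both).
Q_enc = (-1.88 μC) + (-21.2 μC) = -2.308×10^-5 C.
By Gauss's law, ∮E·dA = E·4πr² = Q_enc/ε₀.
E = k|Q_enc|/r² = (8.99×10^9)(2.308×10^-5)/(0.836)² = 2.97×10^5 N/C.

2.97×10^5 N/C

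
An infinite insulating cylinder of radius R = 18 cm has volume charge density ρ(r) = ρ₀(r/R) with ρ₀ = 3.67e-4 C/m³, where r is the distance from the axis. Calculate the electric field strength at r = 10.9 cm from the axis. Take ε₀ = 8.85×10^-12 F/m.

E ≈ 9.12×10^5 N/C

Take a coaxial cylindrical Gaussian surface of radius r = 10.9 cm and length L (r < R).
Integrating ρ over the cross-section to radius r: λ_enc = (2πρ₀/R) ∫₀^r r'^2 dr' = 2πρ₀ r^3/(3·R) = 5.53×10^-6 C/m.
Since E is radial and uniform over the curved surface, Φ = E·2πrL = Q_enc/ε₀ = λ_enc L/ε₀.
E = |λ_enc|/(2πε₀r) = (5.53×10^-6)/(2π·8.85×10^-12·0.109) = 9.12e5 N/C.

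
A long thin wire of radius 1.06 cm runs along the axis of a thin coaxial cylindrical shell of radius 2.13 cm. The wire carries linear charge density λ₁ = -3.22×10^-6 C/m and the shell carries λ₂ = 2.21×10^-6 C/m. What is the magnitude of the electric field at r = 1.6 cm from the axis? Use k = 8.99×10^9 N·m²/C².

By cylindrical symmetry E is radial; use a coaxial Gaussian cylinder of radius 1.6 cm and length L (between the conductors, 1.06 cm < r < 2.13 cm).
The shell at 2.13 cm lies outside the Gaussian surface, so λ_enc = λ₁ = -3.22e-6 C/m.
Gauss's law: E·2πrL = λ_enc L/ε₀.
E = 2k|λ_enc|/r = 2(8.99×10^9)(3.22×10^-6)/(0.016) = 3.62e6 N/C.

3.62×10^6 N/C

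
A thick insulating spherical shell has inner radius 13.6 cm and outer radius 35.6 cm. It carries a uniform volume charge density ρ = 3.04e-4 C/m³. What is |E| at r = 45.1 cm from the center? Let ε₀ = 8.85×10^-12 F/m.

Take a concentric spherical Gaussian surface of radius r = 45.1 cm (r > 35.6 cm, enclosing the whole shell).
Q_enc = ρ·(4π/3)(b³ − a³) = (3.04e-4)·(4π/3)·((0.356)³ − (0.136)³) = 5.425e-5 C.
By Gauss's law, ∮E·dA = E·4πr² = Q_enc/ε₀.
E = |Q_enc|/(4πε₀r²) = (5.425×10^-5)/(4π·8.85×10^-12·(0.451)²) = 2.40e6 N/C.

|E| = 2.40×10^6 V/m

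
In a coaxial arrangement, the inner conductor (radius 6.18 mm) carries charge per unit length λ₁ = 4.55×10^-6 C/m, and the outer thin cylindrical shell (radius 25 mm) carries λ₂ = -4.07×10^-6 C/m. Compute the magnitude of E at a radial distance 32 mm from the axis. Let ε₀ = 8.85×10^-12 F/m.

Coaxial Gaussian cylinder, radius r = 32 mm, length L (r > 25 mm, enclosing both).
λ_enc = λ₁ + λ₂ = (4.55e-6) + (-4.07e-6) = 4.80×10^-7 C/m.
Gauss's law: E·2πrL = λ_enc L/ε₀.
E = |λ_enc|/(2πε₀r) = (4.80×10^-7)/(2π·8.85×10^-12·0.032) = 2.70×10^5 N/C.

|E| = 2.70×10^5 N/C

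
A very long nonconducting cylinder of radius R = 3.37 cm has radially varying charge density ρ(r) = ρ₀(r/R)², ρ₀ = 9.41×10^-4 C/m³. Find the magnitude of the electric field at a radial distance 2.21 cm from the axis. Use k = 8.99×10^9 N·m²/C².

Choose a coaxial cylinder of radius r = 2.21 cm (arbitrary length L) as the Gaussian surface (r < R).
λ_enc = ∫₀^r ρ(r')·2πr' dr' = (2πρ₀/R²)·r^4/4 = 3.105×10^-7 C/m.
Since E is radial and uniform over the curved surface, Φ = E·2πrL = Q_enc/ε₀ = λ_enc L/ε₀.
E = 2k|λ_enc|/r = 2(8.99×10^9)(3.105e-7)/(0.0221) = 2.53×10^5 N/C.

E = 2.53e5 N/C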